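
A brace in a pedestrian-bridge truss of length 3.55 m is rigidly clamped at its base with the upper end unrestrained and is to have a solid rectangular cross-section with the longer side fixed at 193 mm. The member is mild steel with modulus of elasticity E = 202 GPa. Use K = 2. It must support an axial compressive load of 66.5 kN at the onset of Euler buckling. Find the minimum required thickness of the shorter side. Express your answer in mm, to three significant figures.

L_e = K·L = 2 × 3.55 = 7.100 m
Required I = P_cr·L_e²/(π²E) = 6.650×10^4 × 7.100² / (π² × 2.02×10^11) = 1.681×10^-6 m⁴
I_req = 1.681×10^6 mm⁴
Rectangle, weak axis: I_min = h·b³/12 with h = 193 mm fixed  ⇒  b = (12I/h)^(1/3) = 47.1 mm

b ≈ 47.1 mm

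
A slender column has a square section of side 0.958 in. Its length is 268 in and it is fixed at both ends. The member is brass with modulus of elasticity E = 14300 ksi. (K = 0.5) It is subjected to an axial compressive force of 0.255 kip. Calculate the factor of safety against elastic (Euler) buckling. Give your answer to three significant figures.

I = a⁴/12 = 0.958⁴/12 = 7.019×10^-2 in⁴
Effective length L_e = K·L = 0.5 × 268 = 134.0 in
P_cr = π²EI / L_e² = π² × 14300×10³ × 7.019×10^-2 / 134.0² = 551.7 lb
Factor of safety n = P_cr / P = 0.55171 / 0.255 = 2.16

n ≈ 2.16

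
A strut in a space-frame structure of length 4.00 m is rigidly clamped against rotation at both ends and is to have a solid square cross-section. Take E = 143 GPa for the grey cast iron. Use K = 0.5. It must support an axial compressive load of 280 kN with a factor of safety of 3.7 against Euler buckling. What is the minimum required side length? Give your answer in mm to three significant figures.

a ≈ 77.0 mm

Required P_cr = n·P = 3.7 × 280 = 1036 kN
L_e = K·L = 0.5 × 4.00 = 2.000 m
Required I = P_cr·L_e²/(π²E) = 1.036×10^6 × 2.000² / (π² × 1.43×10^11) = 2.936×10^-6 m⁴
I_req = 2.936×10^6 mm⁴
Solid square: I = a⁴/12  ⇒  a = (12I)^(1/4) = (12×2.936×10^6)^(1/4) = 77.0 mm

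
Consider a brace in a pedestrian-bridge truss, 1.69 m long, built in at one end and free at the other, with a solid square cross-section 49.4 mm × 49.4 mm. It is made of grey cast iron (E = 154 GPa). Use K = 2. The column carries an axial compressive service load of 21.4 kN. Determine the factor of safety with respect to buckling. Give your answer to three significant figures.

n ≈ 3.09

I = a⁴/12 = 49.4⁴/12 = 4.963×10^5 mm⁴
I = 4.963×10^5 mm⁴ = 4.963×10^-7 m⁴
Effective length L_e = K·L = 2 × 1.69 = 3.380 m
P_cr = π²EI / L_e² = π² × 154×10⁹ × 4.963×10^-7 / 3.380² = 6.603×10^4 N
Factor of safety n = P_cr / P = 66.026 / 21.4 = 3.09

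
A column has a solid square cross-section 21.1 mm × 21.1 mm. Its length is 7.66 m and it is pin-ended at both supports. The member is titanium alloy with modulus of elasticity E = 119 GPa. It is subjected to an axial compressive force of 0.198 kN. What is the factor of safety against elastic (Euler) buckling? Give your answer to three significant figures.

n ≈ 1.67

I = a⁴/12 = 21.1⁴/12 = 1.652×10^4 mm⁴
I = 1.652×10^4 mm⁴ = 1.652×10^-8 m⁴
Effective length L_e = K·L = 1 × 7.66 = 7.660 m
P_cr = π²EI / L_e² = π² × 119×10⁹ × 1.652×10^-8 / 7.660² = 330.6 N
Factor of safety n = P_cr / P = 0.33063 / 0.198 = 1.67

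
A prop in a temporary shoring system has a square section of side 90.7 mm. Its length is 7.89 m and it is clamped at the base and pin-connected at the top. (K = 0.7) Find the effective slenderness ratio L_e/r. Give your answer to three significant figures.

λ ≈ 211

For a square r = a/√12 = 90.7/√12 = 26.18 mm
L_e = K·L = 0.7 × 7.89 m = 5.523 m = 5523.0 mm
λ = L_e / r_min = 5523.0 / 26.18 = 211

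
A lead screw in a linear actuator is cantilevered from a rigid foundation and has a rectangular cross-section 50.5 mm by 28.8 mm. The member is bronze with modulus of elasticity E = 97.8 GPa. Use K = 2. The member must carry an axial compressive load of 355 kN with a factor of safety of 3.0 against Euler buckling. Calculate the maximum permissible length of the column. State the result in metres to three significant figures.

Buckling occurs about the weak axis: I_min = h·b³/12 with b = 28.8 mm (the shorter side).
I_min = 50.5×28.8³/12 = 1.005×10^5 mm⁴
I = 1.005×10^-7 m⁴
Required critical load P_cr = n·P = 3.0 × 355 = 1065 kN = 1.065×10^6 N
From P_cr = π²EI/(K·L)²:  L = (1/K)·√(π²EI/P_cr) = (1/2)·√(π²×9.78×10^10×1.005×10^-7/1.065×10^6)
L = 0.151 m

L_max ≈ 0.151 m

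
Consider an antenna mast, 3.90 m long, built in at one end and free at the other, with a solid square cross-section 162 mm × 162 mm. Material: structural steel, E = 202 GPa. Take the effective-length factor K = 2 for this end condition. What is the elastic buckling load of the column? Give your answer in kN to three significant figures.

I = a⁴/12 = 162⁴/12 = 5.740×10^7 mm⁴
I = 5.740×10^7 mm⁴ = 5.740×10^-5 m⁴
Effective length L_e = K·L = 2 × 3.90 = 7.800 m
P_cr = π²EI / L_e² = π² × 202×10⁹ × 5.740×10^-5 / 7.800² = 1.881×10^6 N

P_cr ≈ 1880 kN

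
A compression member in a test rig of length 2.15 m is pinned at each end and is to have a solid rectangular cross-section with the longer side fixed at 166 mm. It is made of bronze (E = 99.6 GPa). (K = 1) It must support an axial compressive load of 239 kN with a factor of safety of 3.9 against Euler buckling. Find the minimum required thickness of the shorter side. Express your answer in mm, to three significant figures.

Required P_cr = n·P = 3.9 × 239 = 932.1 kN
L_e = K·L = 1 × 2.15 = 2.150 m
Required I = P_cr·L_e²/(π²E) = 9.321×10^5 × 2.150² / (π² × 9.96×10^10) = 4.383×10^-6 m⁴
I_req = 4.383×10^6 mm⁴
Rectangle, weak axis: I_min = h·b³/12 with h = 166 mm fixed  ⇒  b = (12I/h)^(1/3) = 68.2 mm

b ≈ 68.2 mm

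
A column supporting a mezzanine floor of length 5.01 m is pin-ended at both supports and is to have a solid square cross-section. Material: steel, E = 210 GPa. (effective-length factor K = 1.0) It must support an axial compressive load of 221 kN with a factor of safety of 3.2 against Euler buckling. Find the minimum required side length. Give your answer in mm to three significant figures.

a ≈ 101 mm

Required P_cr = n·P = 3.2 × 221 = 707.2 kN
L_e = K·L = 1 × 5.01 = 5.010 m
Required I = P_cr·L_e²/(π²E) = 7.072×10^5 × 5.010² / (π² × 2.10×10^11) = 8.564×10^-6 m⁴
I_req = 8.564×10^6 mm⁴
Solid square: I = a⁴/12  ⇒  a = (12I)^(1/4) = (12×8.564×10^6)^(1/4) = 101 mm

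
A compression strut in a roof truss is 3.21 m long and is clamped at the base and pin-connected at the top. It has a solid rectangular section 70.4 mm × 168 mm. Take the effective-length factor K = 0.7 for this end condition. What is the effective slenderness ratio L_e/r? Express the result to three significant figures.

Buckling occurs about the weak axis: I_min = h·b³/12 with b = 70.4 mm (the shorter side).
I_min = 168×70.4³/12 = 4.885×10^6 mm⁴
A = 1.183×10^4 mm²;  r_min = √(I/A) = √(4.885×10^6/1.183×10^4) = 20.32 mm
L_e = K·L = 0.7 × 3.21 m = 2.247 m = 2247.0 mm
λ = L_e / r_min = 2247.0 / 20.32 = 111

λ ≈ 111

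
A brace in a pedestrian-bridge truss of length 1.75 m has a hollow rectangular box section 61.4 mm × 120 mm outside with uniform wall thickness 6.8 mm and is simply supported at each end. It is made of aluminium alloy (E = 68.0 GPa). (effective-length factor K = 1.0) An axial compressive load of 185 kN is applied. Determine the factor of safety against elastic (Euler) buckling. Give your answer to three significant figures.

Inner dimensions: h_i = 120 − 2×6.8 = 106.4 mm, b_i = 61.4 − 2×6.8 = 47.80 mm
Weak-axis I_min = (h_o·b_o³ − h_i·b_i³)/12 with b_o = 61.4, b_i = 47.80 mm (shorter outer/inner sides).
I_min = (120×61.4³ − 106.4×47.80³)/12 = 1.346×10^6 mm⁴
I = 1.346×10^6 mm⁴ = 1.346×10^-6 m⁴
Effective length L_e = K·L = 1 × 1.75 = 1.750 m
P_cr = π²EI / L_e² = π² × 68.0×10⁹ × 1.346×10^-6 / 1.750² = 2.951×10^5 N
Factor of safety n = P_cr / P = 295.05 / 185 = 1.59

n ≈ 1.59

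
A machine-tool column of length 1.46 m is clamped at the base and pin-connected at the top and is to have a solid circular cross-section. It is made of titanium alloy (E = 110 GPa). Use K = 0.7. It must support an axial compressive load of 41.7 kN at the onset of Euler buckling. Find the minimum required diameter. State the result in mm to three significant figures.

d ≈ 30.1 mm

L_e = K·L = 0.7 × 1.46 = 1.022 m
Required I = P_cr·L_e²/(π²E) = 4.170×10^4 × 1.022² / (π² × 1.10×10^11) = 4.012×10^-8 m⁴
I_req = 4.012×10^4 mm⁴
Solid circle: I = πd⁴/64  ⇒  d = (64I/π)^(1/4) = (64×4.012×10^4/π)^(1/4) = 30.1 mm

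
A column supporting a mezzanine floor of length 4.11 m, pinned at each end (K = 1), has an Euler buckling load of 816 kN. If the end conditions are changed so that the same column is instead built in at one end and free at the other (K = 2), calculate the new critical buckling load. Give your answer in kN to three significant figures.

P_cr ≈ 204 kN

P_cr ∝ 1/K², so P_cr,new = P_cr,old × (K_old/K_new)² = 816 × (1/2)²
= 816 × 0.2500 = 204 kN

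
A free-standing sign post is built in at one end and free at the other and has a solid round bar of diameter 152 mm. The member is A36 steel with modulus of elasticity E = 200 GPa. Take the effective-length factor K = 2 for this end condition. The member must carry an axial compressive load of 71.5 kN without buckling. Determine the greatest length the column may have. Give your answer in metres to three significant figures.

I = πd⁴/64 = π×152⁴/64 = 2.620×10^7 mm⁴
I = 2.620×10^-5 m⁴
At the buckling limit P_cr = P = 7.150×10^4 N
From P_cr = π²EI/(K·L)²:  L = (1/K)·√(π²EI/P_cr) = (1/2)·√(π²×2.00×10^11×2.620×10^-5/7.150×10^4)
L = 13.4 m

L_max ≈ 13.4 m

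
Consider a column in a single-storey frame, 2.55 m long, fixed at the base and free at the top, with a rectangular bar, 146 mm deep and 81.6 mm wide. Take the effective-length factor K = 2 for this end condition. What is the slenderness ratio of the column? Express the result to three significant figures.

For a rectangle r_min = b/√12 = 81.6/√12 = 23.56 mm
L_e = K·L = 2 × 2.55 m = 5.100 m = 5100.0 mm
λ = L_e / r_min = 5100.0 / 23.56 = 217

λ ≈ 217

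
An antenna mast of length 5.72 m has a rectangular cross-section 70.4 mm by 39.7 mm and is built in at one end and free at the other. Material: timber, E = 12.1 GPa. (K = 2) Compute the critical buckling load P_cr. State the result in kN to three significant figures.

Buckling occurs about the weak axis: I_min = h·b³/12 with b = 39.7 mm (the shorter side).
I_min = 70.4×39.7³/12 = 3.671×10^5 mm⁴
I = 3.671×10^5 mm⁴ = 3.671×10^-7 m⁴
Effective length L_e = K·L = 2 × 5.72 = 11.44 m
P_cr = π²EI / L_e² = π² × 12.1×10⁹ × 3.671×10^-7 / 11.44² = 335.0 N

P_cr ≈ 0.335 kN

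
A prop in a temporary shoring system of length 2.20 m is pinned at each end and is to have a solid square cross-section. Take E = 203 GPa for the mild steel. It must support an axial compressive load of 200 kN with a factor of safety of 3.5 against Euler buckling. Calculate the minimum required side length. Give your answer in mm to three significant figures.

Required P_cr = n·P = 3.5 × 200 = 700.0 kN
L_e = K·L = 1 × 2.20 = 2.200 m
Required I = P_cr·L_e²/(π²E) = 7.000×10^5 × 2.200² / (π² × 2.03×10^11) = 1.691×10^-6 m⁴
I_req = 1.691×10^6 mm⁴
Solid square: I = a⁴/12  ⇒  a = (12I)^(1/4) = (12×1.691×10^6)^(1/4) = 67.1 mm

a ≈ 67.1 mm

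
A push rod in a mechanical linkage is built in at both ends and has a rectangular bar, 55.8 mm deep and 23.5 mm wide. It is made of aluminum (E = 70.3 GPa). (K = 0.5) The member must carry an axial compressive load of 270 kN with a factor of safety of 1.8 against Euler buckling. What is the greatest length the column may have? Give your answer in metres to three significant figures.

L_max ≈ 0.587 m

Buckling occurs about the weak axis: I_min = h·b³/12 with b = 23.5 mm (the shorter side).
I_min = 55.8×23.5³/12 = 6.035×10^4 mm⁴
I = 6.035×10^-8 m⁴
Required critical load P_cr = n·P = 1.8 × 270 = 486.0 kN = 4.860×10^5 N
From P_cr = π²EI/(K·L)²:  L = (1/K)·√(π²EI/P_cr) = (1/0.5)·√(π²×7.03×10^10×6.035×10^-8/4.860×10^5)
L = 0.587 m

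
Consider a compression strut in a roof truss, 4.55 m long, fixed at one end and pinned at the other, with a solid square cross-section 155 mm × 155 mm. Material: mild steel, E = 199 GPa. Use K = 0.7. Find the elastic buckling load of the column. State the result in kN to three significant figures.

P_cr ≈ 9310 kN

I = a⁴/12 = 155⁴/12 = 4.810×10^7 mm⁴
I = 4.810×10^7 mm⁴ = 4.810×10^-5 m⁴
Effective length L_e = K·L = 0.7 × 4.55 = 3.185 m
P_cr = π²EI / L_e² = π² × 199×10⁹ × 4.810×10^-5 / 3.185² = 9.313×10^6 N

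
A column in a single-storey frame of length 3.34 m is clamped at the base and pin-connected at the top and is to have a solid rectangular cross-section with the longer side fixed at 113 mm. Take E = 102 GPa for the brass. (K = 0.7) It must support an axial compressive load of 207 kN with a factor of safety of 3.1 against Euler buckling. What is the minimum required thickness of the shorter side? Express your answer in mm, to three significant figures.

b ≈ 71.8 mm

Required P_cr = n·P = 3.1 × 207 = 641.7 kN
L_e = K·L = 0.7 × 3.34 = 2.338 m
Required I = P_cr·L_e²/(π²E) = 6.417×10^5 × 2.338² / (π² × 1.02×10^11) = 3.484×10^-6 m⁴
I_req = 3.484×10^6 mm⁴
Rectangle, weak axis: I_min = h·b³/12 with h = 113 mm fixed  ⇒  b = (12I/h)^(1/3) = 71.8 mm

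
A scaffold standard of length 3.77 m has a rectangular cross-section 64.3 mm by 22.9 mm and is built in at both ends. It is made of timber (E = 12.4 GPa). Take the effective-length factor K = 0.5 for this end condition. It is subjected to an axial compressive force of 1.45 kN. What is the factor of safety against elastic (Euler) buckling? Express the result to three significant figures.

Buckling occurs about the weak axis: I_min = h·b³/12 with b = 22.9 mm (the shorter side).
I_min = 64.3×22.9³/12 = 6.435×10^4 mm⁴
I = 6.435×10^4 mm⁴ = 6.435×10^-8 m⁴
Effective length L_e = K·L = 0.5 × 3.77 = 1.885 m
P_cr = π²EI / L_e² = π² × 12.4×10⁹ × 6.435×10^-8 / 1.885² = 2.216×10^3 N
Factor of safety n = P_cr / P = 2.2163 / 1.45 = 1.53

n ≈ 1.53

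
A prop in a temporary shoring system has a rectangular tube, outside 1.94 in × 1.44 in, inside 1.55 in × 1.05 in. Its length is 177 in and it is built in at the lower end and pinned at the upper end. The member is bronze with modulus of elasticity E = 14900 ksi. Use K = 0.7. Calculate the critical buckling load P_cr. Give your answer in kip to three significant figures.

Weak-axis I_min = (h_o·b_o³ − h_i·b_i³)/12 with b_o = 1.44, b_i = 1.050 in (shorter outer/inner sides).
I_min = (1.94×1.44³ − 1.550×1.050³)/12 = 0.3332 in⁴
Effective length L_e = K·L = 0.7 × 177 = 123.9 in
P_cr = π²EI / L_e² = π² × 14900×10³ × 0.3332 / 123.9² = 3.192×10^3 lb

P_cr ≈ 3.19 kip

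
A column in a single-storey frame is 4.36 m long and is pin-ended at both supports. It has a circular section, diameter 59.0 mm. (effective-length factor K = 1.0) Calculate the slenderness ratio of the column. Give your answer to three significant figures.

For a solid circle r = d/4 = 59.0/4 = 14.75 mm
L_e = K·L = 1 × 4.36 m = 4.360 m = 4360.0 mm
λ = L_e / r_min = 4360.0 / 14.75 = 296

λ ≈ 296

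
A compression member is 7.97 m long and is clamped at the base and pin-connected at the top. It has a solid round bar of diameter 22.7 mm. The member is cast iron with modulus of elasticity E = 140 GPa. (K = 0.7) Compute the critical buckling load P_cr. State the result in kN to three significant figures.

I = πd⁴/64 = π×22.7⁴/64 = 1.303×10^4 mm⁴
I = 1.303×10^4 mm⁴ = 1.303×10^-8 m⁴
Effective length L_e = K·L = 0.7 × 7.97 = 5.579 m
P_cr = π²EI / L_e² = π² × 140×10⁹ × 1.303×10^-8 / 5.579² = 578.6 N

P_cr ≈ 0.579 kN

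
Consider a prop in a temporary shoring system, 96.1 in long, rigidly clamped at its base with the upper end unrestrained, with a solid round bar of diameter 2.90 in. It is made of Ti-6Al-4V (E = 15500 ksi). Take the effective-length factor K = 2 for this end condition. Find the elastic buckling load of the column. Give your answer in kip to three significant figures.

P_cr ≈ 14.4 kip

I = πd⁴/64 = π×2.90⁴/64 = 3.472 in⁴
Effective length L_e = K·L = 2 × 96.1 = 192.2 in
P_cr = π²EI / L_e² = π² × 15500×10³ × 3.472 / 192.2² = 1.438×10^4 lb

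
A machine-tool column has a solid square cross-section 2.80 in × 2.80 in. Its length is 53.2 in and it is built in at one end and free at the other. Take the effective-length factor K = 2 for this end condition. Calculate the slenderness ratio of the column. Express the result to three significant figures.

λ ≈ 132

I = a⁴/12 = 2.80⁴/12 = 5.122 in⁴
A = 7.840 in²;  r_min = √(I/A) = √(5.122/7.840) = 0.8083 in
L_e = K·L = 2 × 53.2 = 106.4 in
λ = L_e / r_min = 106.40 / 0.8083 = 132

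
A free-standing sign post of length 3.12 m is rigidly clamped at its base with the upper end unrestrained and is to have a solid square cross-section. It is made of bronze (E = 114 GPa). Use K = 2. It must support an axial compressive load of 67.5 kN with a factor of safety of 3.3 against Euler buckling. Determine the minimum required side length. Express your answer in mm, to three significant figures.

a ≈ 98.1 mm

Required P_cr = n·P = 3.3 × 67.5 = 222.8 kN
L_e = K·L = 2 × 3.12 = 6.240 m
Required I = P_cr·L_e²/(π²E) = 2.228×10^5 × 6.240² / (π² × 1.14×10^11) = 7.709×10^-6 m⁴
I_req = 7.709×10^6 mm⁴
Solid square: I = a⁴/12  ⇒  a = (12I)^(1/4) = (12×7.709×10^6)^(1/4) = 98.1 mm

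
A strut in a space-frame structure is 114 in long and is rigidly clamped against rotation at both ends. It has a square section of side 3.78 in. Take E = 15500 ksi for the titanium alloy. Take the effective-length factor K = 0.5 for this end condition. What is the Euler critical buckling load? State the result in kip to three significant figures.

P_cr ≈ 801 kip

I = a⁴/12 = 3.78⁴/12 = 17.01 in⁴
Effective length L_e = K·L = 0.5 × 114 = 57.00 in
P_cr = π²EI / L_e² = π² × 15500×10³ × 17.01 / 57.00² = 8.011×10^5 lb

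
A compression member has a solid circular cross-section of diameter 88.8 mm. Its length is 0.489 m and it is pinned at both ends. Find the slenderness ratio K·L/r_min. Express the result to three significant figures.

λ ≈ 22.0

For a solid circle r = d/4 = 88.8/4 = 22.20 mm
L_e = K·L = 1 × 0.489 m = 0.4890 m = 489.00 mm
λ = L_e / r_min = 489.00 / 22.20 = 22.0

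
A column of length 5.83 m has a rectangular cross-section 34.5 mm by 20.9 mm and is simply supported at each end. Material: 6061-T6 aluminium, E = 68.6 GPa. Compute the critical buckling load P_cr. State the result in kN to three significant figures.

P_cr ≈ 0.523 kN

Buckling occurs about the weak axis: I_min = h·b³/12 with b = 20.9 mm (the shorter side).
I_min = 34.5×20.9³/12 = 2.625×10^4 mm⁴
I = 2.625×10^4 mm⁴ = 2.625×10^-8 m⁴
Effective length L_e = K·L = 1 × 5.83 = 5.830 m
P_cr = π²EI / L_e² = π² × 68.6×10⁹ × 2.625×10^-8 / 5.830² = 522.8 N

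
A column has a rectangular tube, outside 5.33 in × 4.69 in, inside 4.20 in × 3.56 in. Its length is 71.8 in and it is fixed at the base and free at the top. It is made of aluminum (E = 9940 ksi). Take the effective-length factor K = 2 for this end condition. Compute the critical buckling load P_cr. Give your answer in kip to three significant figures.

P_cr ≈ 143 kip

Weak-axis I_min = (h_o·b_o³ − h_i·b_i³)/12 with b_o = 4.69, b_i = 3.560 in (shorter outer/inner sides).
I_min = (5.33×4.69³ − 4.200×3.560³)/12 = 30.03 in⁴
Effective length L_e = K·L = 2 × 71.8 = 143.6 in
P_cr = π²EI / L_e² = π² × 9940×10³ × 30.03 / 143.6² = 1.429×10^5 lb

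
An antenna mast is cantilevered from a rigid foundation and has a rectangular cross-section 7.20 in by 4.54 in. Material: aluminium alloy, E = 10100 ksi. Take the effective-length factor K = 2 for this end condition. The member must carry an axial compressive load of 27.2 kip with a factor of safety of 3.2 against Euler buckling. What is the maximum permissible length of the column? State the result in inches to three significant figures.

Buckling occurs about the weak axis: I_min = h·b³/12 with b = 4.54 in (the shorter side).
I_min = 7.20×4.54³/12 = 56.15 in⁴
Required critical load P_cr = n·P = 3.2 × 27.2 = 87.04 kip = 8.704×10^4 lb
From P_cr = π²EI/(K·L)²:  L = (1/K)·√(π²EI/P_cr) = (1/2)·√(π²×1.01×10^7×56.15/8.704×10^4)
L = 127 in

L_max ≈ 127 in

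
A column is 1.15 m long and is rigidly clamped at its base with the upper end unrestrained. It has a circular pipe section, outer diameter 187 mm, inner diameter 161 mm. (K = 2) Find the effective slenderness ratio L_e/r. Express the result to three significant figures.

d_o = 187 mm, d_i = 161 mm
I = π(d_o⁴ − d_i⁴)/64 = π(187⁴ − 161.0⁴)/64 = 2.704×10^7 mm⁴
A = 7.106×10^3 mm²;  r_min = √(I/A) = √(2.704×10^7/7.106×10^3) = 61.69 mm
L_e = K·L = 2 × 1.15 m = 2.300 m = 2300.0 mm
λ = L_e / r_min = 2300.0 / 61.69 = 37.3

λ ≈ 37.3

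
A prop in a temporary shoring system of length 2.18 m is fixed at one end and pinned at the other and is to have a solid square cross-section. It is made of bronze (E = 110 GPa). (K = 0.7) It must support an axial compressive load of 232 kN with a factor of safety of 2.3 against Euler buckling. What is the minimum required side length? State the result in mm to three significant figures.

Required P_cr = n·P = 2.3 × 232 = 533.6 kN
L_e = K·L = 0.7 × 2.18 = 1.526 m
Required I = P_cr·L_e²/(π²E) = 5.336×10^5 × 1.526² / (π² × 1.10×10^11) = 1.145×10^-6 m⁴
I_req = 1.145×10^6 mm⁴
Solid square: I = a⁴/12  ⇒  a = (12I)^(1/4) = (12×1.145×10^6)^(1/4) = 60.9 mm

a ≈ 60.9 mm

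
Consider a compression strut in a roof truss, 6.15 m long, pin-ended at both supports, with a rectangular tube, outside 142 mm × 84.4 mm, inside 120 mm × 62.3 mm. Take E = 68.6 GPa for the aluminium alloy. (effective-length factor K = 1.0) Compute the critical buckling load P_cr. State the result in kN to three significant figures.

P_cr ≈ 84.1 kN

Weak-axis I_min = (h_o·b_o³ − h_i·b_i³)/12 with b_o = 84.4, b_i = 62.30 mm (shorter outer/inner sides).
I_min = (142×84.4³ − 120.0×62.30³)/12 = 4.696×10^6 mm⁴
I = 4.696×10^6 mm⁴ = 4.696×10^-6 m⁴
Effective length L_e = K·L = 1 × 6.15 = 6.150 m
P_cr = π²EI / L_e² = π² × 68.6×10⁹ × 4.696×10^-6 / 6.150² = 8.407×10^4 N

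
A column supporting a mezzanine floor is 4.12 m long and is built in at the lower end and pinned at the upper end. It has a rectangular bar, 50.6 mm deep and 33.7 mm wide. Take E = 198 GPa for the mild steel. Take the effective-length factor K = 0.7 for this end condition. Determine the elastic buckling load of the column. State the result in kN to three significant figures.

Buckling occurs about the weak axis: I_min = h·b³/12 with b = 33.7 mm (the shorter side).
I_min = 50.6×33.7³/12 = 1.614×10^5 mm⁴
I = 1.614×10^5 mm⁴ = 1.614×10^-7 m⁴
Effective length L_e = K·L = 0.7 × 4.12 = 2.884 m
P_cr = π²EI / L_e² = π² × 198×10⁹ × 1.614×10^-7 / 2.884² = 3.792×10^4 N

P_cr ≈ 37.9 kN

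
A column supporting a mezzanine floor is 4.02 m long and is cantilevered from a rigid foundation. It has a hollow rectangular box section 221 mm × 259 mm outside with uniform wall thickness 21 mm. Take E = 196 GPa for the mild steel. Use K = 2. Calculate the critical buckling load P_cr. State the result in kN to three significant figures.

Inner dimensions: h_i = 259 − 2×21 = 217.0 mm, b_i = 221 − 2×21 = 179.0 mm
Weak-axis I_min = (h_o·b_o³ − h_i·b_i³)/12 with b_o = 221, b_i = 179.0 mm (shorter outer/inner sides).
I_min = (259×221³ − 217.0×179.0³)/12 = 1.293×10^8 mm⁴
I = 1.293×10^8 mm⁴ = 1.293×10^-4 m⁴
Effective length L_e = K·L = 2 × 4.02 = 8.040 m
P_cr = π²EI / L_e² = π² × 196×10⁹ × 1.293×10^-4 / 8.040² = 3.868×10^6 N

P_cr ≈ 3870 kN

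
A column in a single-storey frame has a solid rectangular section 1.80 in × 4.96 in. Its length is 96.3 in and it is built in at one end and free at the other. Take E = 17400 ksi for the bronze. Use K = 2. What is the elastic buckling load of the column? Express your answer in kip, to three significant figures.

Buckling occurs about the weak axis: I_min = h·b³/12 with b = 1.80 in (the shorter side).
I_min = 4.96×1.80³/12 = 2.411 in⁴
Effective length L_e = K·L = 2 × 96.3 = 192.6 in
P_cr = π²EI / L_e² = π² × 17400×10³ × 2.411 / 192.6² = 1.116×10^4 lb

P_cr ≈ 11.2 kip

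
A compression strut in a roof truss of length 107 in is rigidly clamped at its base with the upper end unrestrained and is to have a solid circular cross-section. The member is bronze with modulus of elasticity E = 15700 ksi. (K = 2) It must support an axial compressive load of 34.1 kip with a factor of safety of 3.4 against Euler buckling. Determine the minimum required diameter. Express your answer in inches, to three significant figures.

d ≈ 5.14 in

Required P_cr = n·P = 3.4 × 34.1 = 115.9 kip
L_e = K·L = 2 × 107 = 214.0 in
Required I = P_cr·L_e²/(π²E) = 1.159×10^5 × 214.0² / (π² × 1.57×10^7) = 34.27 in⁴
Solid circle: I = πd⁴/64  ⇒  d = (64I/π)^(1/4) = (64×34.27/π)^(1/4) = 5.14 in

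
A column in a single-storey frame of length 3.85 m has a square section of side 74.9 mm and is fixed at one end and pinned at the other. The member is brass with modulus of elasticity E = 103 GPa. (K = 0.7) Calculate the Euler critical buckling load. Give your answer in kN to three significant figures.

P_cr ≈ 367 kN

I = a⁴/12 = 74.9⁴/12 = 2.623×10^6 mm⁴
I = 2.623×10^6 mm⁴ = 2.623×10^-6 m⁴
Effective length L_e = K·L = 0.7 × 3.85 = 2.695 m
P_cr = π²EI / L_e² = π² × 103×10⁹ × 2.623×10^-6 / 2.695² = 3.671×10^5 N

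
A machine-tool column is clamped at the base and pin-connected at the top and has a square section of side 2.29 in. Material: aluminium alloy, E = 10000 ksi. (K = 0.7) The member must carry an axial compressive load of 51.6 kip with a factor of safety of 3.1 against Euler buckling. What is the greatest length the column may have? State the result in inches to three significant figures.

L_max ≈ 53.7 in

I = a⁴/12 = 2.29⁴/12 = 2.292 in⁴
Required critical load P_cr = n·P = 3.1 × 51.6 = 160.0 kip = 1.600×10^5 lb
From P_cr = π²EI/(K·L)²:  L = (1/K)·√(π²EI/P_cr) = (1/0.7)·√(π²×1.00×10^7×2.292/1.600×10^5)
L = 53.7 in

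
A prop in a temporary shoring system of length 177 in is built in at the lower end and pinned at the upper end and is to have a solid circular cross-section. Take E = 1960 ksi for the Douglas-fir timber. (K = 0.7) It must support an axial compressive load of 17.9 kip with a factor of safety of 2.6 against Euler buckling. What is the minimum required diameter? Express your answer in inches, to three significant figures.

Required P_cr = n·P = 2.6 × 17.9 = 46.54 kip
L_e = K·L = 0.7 × 177 = 123.9 in
Required I = P_cr·L_e²/(π²E) = 4.654×10^4 × 123.9² / (π² × 1.96×10^6) = 36.93 in⁴
Solid circle: I = πd⁴/64  ⇒  d = (64I/π)^(1/4) = (64×36.93/π)^(1/4) = 5.24 in

d ≈ 5.24 in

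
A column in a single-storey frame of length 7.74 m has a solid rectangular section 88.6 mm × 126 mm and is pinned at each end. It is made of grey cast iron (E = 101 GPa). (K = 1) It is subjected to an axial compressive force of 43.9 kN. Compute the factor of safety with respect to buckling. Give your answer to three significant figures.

Buckling occurs about the weak axis: I_min = h·b³/12 with b = 88.6 mm (the shorter side).
I_min = 126×88.6³/12 = 7.303×10^6 mm⁴
I = 7.303×10^6 mm⁴ = 7.303×10^-6 m⁴
Effective length L_e = K·L = 1 × 7.74 = 7.740 m
P_cr = π²EI / L_e² = π² × 101×10⁹ × 7.303×10^-6 / 7.740² = 1.215×10^5 N
Factor of safety n = P_cr / P = 121.51 / 43.9 = 2.77

n ≈ 2.77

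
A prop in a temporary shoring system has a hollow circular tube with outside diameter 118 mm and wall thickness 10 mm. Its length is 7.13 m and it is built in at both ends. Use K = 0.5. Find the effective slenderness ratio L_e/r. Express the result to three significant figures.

λ ≈ 93.0

Inner diameter d_i = 118 − 2×10 = 98.00 mm
I = π(d_o⁴ − d_i⁴)/64 = π(118⁴ − 98.00⁴)/64 = 4.989×10^6 mm⁴
A = 3.393×10^3 mm²;  r_min = √(I/A) = √(4.989×10^6/3.393×10^3) = 38.35 mm
L_e = K·L = 0.5 × 7.13 m = 3.565 m = 3565.0 mm
λ = L_e / r_min = 3565.0 / 38.35 = 93.0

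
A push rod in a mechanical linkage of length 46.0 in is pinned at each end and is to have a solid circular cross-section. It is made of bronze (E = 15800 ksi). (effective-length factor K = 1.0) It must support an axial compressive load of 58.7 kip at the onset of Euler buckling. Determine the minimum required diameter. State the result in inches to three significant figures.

d ≈ 2.01 in

L_e = K·L = 1 × 46.0 = 46.00 in
Required I = P_cr·L_e²/(π²E) = 5.870×10^4 × 46.00² / (π² × 1.58×10^7) = 0.7965 in⁴
Solid circle: I = πd⁴/64  ⇒  d = (64I/π)^(1/4) = (64×0.7965/π)^(1/4) = 2.01 in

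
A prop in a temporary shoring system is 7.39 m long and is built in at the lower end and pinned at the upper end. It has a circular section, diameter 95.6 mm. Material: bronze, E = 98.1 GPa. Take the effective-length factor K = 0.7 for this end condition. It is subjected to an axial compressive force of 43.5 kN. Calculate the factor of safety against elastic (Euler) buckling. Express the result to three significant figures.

I = πd⁴/64 = π×95.6⁴/64 = 4.100×10^6 mm⁴
I = 4.100×10^6 mm⁴ = 4.100×10^-6 m⁴
Effective length L_e = K·L = 0.7 × 7.39 = 5.173 m
P_cr = π²EI / L_e² = π² × 98.1×10⁹ × 4.100×10^-6 / 5.173² = 1.483×10^5 N
Factor of safety n = P_cr / P = 148.35 / 43.5 = 3.41

n ≈ 3.41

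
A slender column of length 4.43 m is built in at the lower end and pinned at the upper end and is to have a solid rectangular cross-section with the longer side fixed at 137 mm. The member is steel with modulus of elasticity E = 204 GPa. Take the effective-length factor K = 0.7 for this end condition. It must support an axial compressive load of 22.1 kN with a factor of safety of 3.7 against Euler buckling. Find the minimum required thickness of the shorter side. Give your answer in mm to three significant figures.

Required P_cr = n·P = 3.7 × 22.1 = 81.77 kN
L_e = K·L = 0.7 × 4.43 = 3.101 m
Required I = P_cr·L_e²/(π²E) = 8.177×10^4 × 3.101² / (π² × 2.04×10^11) = 3.905×10^-7 m⁴
I_req = 3.905×10^5 mm⁴
Rectangle, weak axis: I_min = h·b³/12 with h = 137 mm fixed  ⇒  b = (12I/h)^(1/3) = 32.5 mm

b ≈ 32.5 mm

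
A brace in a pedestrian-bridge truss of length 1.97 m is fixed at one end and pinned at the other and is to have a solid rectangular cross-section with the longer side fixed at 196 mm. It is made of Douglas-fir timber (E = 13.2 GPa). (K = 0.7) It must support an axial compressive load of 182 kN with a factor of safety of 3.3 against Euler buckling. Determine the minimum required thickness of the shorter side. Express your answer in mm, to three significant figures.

b ≈ 81.3 mm

Required P_cr = n·P = 3.3 × 182 = 600.6 kN
L_e = K·L = 0.7 × 1.97 = 1.379 m
Required I = P_cr·L_e²/(π²E) = 6.006×10^5 × 1.379² / (π² × 1.32×10^10) = 8.767×10^-6 m⁴
I_req = 8.767×10^6 mm⁴
Rectangle, weak axis: I_min = h·b³/12 with h = 196 mm fixed  ⇒  b = (12I/h)^(1/3) = 81.3 mm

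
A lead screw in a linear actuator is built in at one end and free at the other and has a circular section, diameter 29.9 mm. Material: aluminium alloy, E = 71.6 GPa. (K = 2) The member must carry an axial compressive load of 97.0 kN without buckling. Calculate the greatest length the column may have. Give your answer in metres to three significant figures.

I = πd⁴/64 = π×29.9⁴/64 = 3.923×10^4 mm⁴
I = 3.923×10^-8 m⁴
At the buckling limit P_cr = P = 9.700×10^4 N
From P_cr = π²EI/(K·L)²:  L = (1/K)·√(π²EI/P_cr) = (1/2)·√(π²×7.16×10^10×3.923×10^-8/9.700×10^4)
L = 0.267 m

L_max ≈ 0.267 m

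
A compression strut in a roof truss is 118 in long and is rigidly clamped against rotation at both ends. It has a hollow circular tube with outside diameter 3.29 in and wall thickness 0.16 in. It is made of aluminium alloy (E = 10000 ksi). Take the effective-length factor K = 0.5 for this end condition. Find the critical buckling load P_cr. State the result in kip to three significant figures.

P_cr ≈ 54.8 kip

Inner diameter d_i = 3.29 − 2×0.16 = 2.970 in
I = π(d_o⁴ − d_i⁴)/64 = π(3.29⁴ − 2.970⁴)/64 = 1.932 in⁴
Effective length L_e = K·L = 0.5 × 118 = 59.00 in
P_cr = π²EI / L_e² = π² × 10000×10³ × 1.932 / 59.00² = 5.477×10^4 lb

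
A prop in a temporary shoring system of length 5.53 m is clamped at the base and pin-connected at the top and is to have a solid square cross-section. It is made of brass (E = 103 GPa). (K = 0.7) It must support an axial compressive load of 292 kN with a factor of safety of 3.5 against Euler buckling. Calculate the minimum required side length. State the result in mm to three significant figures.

a ≈ 116 mm

Required P_cr = n·P = 3.5 × 292 = 1022 kN
L_e = K·L = 0.7 × 5.53 = 3.871 m
Required I = P_cr·L_e²/(π²E) = 1.022×10^6 × 3.871² / (π² × 1.03×10^11) = 1.506×10^-5 m⁴
I_req = 1.506×10^7 mm⁴
Solid square: I = a⁴/12  ⇒  a = (12I)^(1/4) = (12×1.506×10^7)^(1/4) = 116 mm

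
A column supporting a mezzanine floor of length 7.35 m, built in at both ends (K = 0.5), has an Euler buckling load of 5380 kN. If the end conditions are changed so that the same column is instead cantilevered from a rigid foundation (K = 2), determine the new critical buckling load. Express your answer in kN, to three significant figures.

P_cr ≈ 336 kN

P_cr ∝ 1/K², so P_cr,new = P_cr,old × (K_old/K_new)² = 5380 × (0.5/2)²
= 5380 × 0.06250 = 336 kN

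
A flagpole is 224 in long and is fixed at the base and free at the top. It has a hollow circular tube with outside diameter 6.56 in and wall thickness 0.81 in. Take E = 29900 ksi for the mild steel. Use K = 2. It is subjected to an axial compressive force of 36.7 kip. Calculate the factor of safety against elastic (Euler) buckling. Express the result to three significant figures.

n ≈ 2.47

Inner diameter d_i = 6.56 − 2×0.81 = 4.940 in
I = π(d_o⁴ − d_i⁴)/64 = π(6.56⁴ − 4.940⁴)/64 = 61.67 in⁴
Effective length L_e = K·L = 2 × 224 = 448.0 in
P_cr = π²EI / L_e² = π² × 29900×10³ × 61.67 / 448.0² = 9.068×10^4 lb
Factor of safety n = P_cr / P = 90.677 / 36.7 = 2.47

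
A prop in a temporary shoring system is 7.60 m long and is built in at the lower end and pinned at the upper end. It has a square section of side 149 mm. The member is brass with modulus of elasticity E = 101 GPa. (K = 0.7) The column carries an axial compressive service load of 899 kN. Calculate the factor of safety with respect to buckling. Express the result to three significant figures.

I = a⁴/12 = 149⁴/12 = 4.107×10^7 mm⁴
I = 4.107×10^7 mm⁴ = 4.107×10^-5 m⁴
Effective length L_e = K·L = 0.7 × 7.60 = 5.320 m
P_cr = π²EI / L_e² = π² × 101×10⁹ × 4.107×10^-5 / 5.320² = 1.447×10^6 N
Factor of safety n = P_cr / P = 1446.6 / 899 = 1.61

n ≈ 1.61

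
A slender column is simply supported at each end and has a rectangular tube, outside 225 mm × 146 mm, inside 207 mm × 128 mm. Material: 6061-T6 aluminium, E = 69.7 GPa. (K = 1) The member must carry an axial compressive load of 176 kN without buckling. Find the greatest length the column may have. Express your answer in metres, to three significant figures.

L_max ≈ 9.31 m

Weak-axis I_min = (h_o·b_o³ − h_i·b_i³)/12 with b_o = 146, b_i = 128.0 mm (shorter outer/inner sides).
I_min = (225×146³ − 207.0×128.0³)/12 = 2.218×10^7 mm⁴
I = 2.218×10^-5 m⁴
At the buckling limit P_cr = P = 1.760×10^5 N
From P_cr = π²EI/(K·L)²:  L = (1/K)·√(π²EI/P_cr) = (1/1)·√(π²×6.97×10^10×2.218×10^-5/1.760×10^5)
L = 9.31 m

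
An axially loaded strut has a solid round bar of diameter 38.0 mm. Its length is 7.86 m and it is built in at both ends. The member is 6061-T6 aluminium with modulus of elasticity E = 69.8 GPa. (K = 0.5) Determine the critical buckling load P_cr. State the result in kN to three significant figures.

P_cr ≈ 4.57 kN

I = πd⁴/64 = π×38.0⁴/64 = 1.024×10^5 mm⁴
I = 1.024×10^5 mm⁴ = 1.024×10^-7 m⁴
Effective length L_e = K·L = 0.5 × 7.86 = 3.930 m
P_cr = π²EI / L_e² = π² × 69.8×10⁹ × 1.024×10^-7 / 3.930² = 4.565×10^3 N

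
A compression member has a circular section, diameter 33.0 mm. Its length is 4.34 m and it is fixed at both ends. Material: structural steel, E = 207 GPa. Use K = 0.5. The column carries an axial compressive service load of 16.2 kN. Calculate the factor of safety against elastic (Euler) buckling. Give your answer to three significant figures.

I = πd⁴/64 = π×33.0⁴/64 = 5.821×10^4 mm⁴
I = 5.821×10^4 mm⁴ = 5.821×10^-8 m⁴
Effective length L_e = K·L = 0.5 × 4.34 = 2.170 m
P_cr = π²EI / L_e² = π² × 207×10⁹ × 5.821×10^-8 / 2.170² = 2.526×10^4 N
Factor of safety n = P_cr / P = 25.257 / 16.2 = 1.56

n ≈ 1.56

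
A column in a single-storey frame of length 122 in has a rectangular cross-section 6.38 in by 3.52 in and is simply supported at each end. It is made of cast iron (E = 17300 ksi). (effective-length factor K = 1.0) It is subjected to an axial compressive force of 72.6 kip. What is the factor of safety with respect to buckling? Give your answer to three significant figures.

Buckling occurs about the weak axis: I_min = h·b³/12 with b = 3.52 in (the shorter side).
I_min = 6.38×3.52³/12 = 23.19 in⁴
Effective length L_e = K·L = 1 × 122 = 122.0 in
P_cr = π²EI / L_e² = π² × 17300×10³ × 23.19 / 122.0² = 2.660×10^5 lb
Factor of safety n = P_cr / P = 266.01 / 72.6 = 3.66

n ≈ 3.66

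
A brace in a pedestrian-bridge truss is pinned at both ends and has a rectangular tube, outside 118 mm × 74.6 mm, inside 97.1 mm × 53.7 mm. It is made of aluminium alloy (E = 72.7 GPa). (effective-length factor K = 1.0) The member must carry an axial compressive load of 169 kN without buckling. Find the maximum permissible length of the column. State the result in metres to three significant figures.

L_max ≈ 3.47 m

Weak-axis I_min = (h_o·b_o³ − h_i·b_i³)/12 with b_o = 74.6, b_i = 53.70 mm (shorter outer/inner sides).
I_min = (118×74.6³ − 97.10×53.70³)/12 = 2.829×10^6 mm⁴
I = 2.829×10^-6 m⁴
At the buckling limit P_cr = P = 1.690×10^5 N
From P_cr = π²EI/(K·L)²:  L = (1/K)·√(π²EI/P_cr) = (1/1)·√(π²×7.27×10^10×2.829×10^-6/1.690×10^5)
L = 3.47 m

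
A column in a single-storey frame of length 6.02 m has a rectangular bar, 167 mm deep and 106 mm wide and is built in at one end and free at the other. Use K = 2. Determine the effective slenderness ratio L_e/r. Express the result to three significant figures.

For a rectangle r_min = b/√12 = 106/√12 = 30.60 mm
L_e = K·L = 2 × 6.02 m = 12.04 m = 12040 mm
λ = L_e / r_min = 12040 / 30.60 = 393

λ ≈ 393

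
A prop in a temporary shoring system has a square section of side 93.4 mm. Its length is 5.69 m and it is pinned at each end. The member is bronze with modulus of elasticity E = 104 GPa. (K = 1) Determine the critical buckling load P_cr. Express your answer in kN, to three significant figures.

P_cr ≈ 201 kN

I = a⁴/12 = 93.4⁴/12 = 6.342×10^6 mm⁴
I = 6.342×10^6 mm⁴ = 6.342×10^-6 m⁴
Effective length L_e = K·L = 1 × 5.69 = 5.690 m
P_cr = π²EI / L_e² = π² × 104×10⁹ × 6.342×10^-6 / 5.690² = 2.011×10^5 N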